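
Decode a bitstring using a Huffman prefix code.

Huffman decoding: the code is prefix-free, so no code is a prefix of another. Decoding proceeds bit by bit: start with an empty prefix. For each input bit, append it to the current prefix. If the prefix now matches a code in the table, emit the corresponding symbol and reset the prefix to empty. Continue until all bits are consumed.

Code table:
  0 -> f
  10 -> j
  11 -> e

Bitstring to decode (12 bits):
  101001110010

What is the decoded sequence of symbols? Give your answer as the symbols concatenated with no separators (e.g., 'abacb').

Answer: jjfejfj

Derivation:
Bit 0: prefix='1' (no match yet)
Bit 1: prefix='10' -> emit 'j', reset
Bit 2: prefix='1' (no match yet)
Bit 3: prefix='10' -> emit 'j', reset
Bit 4: prefix='0' -> emit 'f', reset
Bit 5: prefix='1' (no match yet)
Bit 6: prefix='11' -> emit 'e', reset
Bit 7: prefix='1' (no match yet)
Bit 8: prefix='10' -> emit 'j', reset
Bit 9: prefix='0' -> emit 'f', reset
Bit 10: prefix='1' (no match yet)
Bit 11: prefix='10' -> emit 'j', reset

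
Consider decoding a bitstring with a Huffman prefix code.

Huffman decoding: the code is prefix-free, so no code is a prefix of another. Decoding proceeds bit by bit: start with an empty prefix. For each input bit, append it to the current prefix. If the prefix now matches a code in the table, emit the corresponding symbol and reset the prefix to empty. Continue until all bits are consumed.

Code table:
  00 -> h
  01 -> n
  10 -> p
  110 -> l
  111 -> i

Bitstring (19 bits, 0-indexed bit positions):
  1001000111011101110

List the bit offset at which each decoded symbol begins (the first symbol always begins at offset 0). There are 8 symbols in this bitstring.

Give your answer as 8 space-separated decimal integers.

Answer: 0 2 4 6 8 11 14 16

Derivation:
Bit 0: prefix='1' (no match yet)
Bit 1: prefix='10' -> emit 'p', reset
Bit 2: prefix='0' (no match yet)
Bit 3: prefix='01' -> emit 'n', reset
Bit 4: prefix='0' (no match yet)
Bit 5: prefix='00' -> emit 'h', reset
Bit 6: prefix='0' (no match yet)
Bit 7: prefix='01' -> emit 'n', reset
Bit 8: prefix='1' (no match yet)
Bit 9: prefix='11' (no match yet)
Bit 10: prefix='110' -> emit 'l', reset
Bit 11: prefix='1' (no match yet)
Bit 12: prefix='11' (no match yet)
Bit 13: prefix='111' -> emit 'i', reset
Bit 14: prefix='0' (no match yet)
Bit 15: prefix='01' -> emit 'n', reset
Bit 16: prefix='1' (no match yet)
Bit 17: prefix='11' (no match yet)
Bit 18: prefix='110' -> emit 'l', reset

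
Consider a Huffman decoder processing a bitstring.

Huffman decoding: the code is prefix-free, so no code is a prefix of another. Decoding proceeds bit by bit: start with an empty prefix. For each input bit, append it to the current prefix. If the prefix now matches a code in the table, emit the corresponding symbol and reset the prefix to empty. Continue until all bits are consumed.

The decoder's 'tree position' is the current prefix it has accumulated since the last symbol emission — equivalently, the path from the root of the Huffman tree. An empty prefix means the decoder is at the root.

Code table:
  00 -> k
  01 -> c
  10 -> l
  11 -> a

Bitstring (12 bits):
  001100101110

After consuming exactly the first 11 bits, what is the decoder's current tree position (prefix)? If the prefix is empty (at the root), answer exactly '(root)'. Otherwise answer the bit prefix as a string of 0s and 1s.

Answer: 1

Derivation:
Bit 0: prefix='0' (no match yet)
Bit 1: prefix='00' -> emit 'k', reset
Bit 2: prefix='1' (no match yet)
Bit 3: prefix='11' -> emit 'a', reset
Bit 4: prefix='0' (no match yet)
Bit 5: prefix='00' -> emit 'k', reset
Bit 6: prefix='1' (no match yet)
Bit 7: prefix='10' -> emit 'l', reset
Bit 8: prefix='1' (no match yet)
Bit 9: prefix='11' -> emit 'a', reset
Bit 10: prefix='1' (no match yet)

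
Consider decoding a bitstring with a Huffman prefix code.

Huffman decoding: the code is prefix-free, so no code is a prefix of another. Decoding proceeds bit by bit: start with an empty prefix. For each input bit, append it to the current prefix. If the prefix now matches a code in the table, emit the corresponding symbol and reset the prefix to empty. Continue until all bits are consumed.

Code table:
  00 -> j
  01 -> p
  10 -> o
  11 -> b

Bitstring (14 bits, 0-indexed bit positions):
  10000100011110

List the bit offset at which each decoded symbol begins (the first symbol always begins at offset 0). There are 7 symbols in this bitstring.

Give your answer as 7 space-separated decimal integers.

Bit 0: prefix='1' (no match yet)
Bit 1: prefix='10' -> emit 'o', reset
Bit 2: prefix='0' (no match yet)
Bit 3: prefix='00' -> emit 'j', reset
Bit 4: prefix='0' (no match yet)
Bit 5: prefix='01' -> emit 'p', reset
Bit 6: prefix='0' (no match yet)
Bit 7: prefix='00' -> emit 'j', reset
Bit 8: prefix='0' (no match yet)
Bit 9: prefix='01' -> emit 'p', reset
Bit 10: prefix='1' (no match yet)
Bit 11: prefix='11' -> emit 'b', reset
Bit 12: prefix='1' (no match yet)
Bit 13: prefix='10' -> emit 'o', reset

Answer: 0 2 4 6 8 10 12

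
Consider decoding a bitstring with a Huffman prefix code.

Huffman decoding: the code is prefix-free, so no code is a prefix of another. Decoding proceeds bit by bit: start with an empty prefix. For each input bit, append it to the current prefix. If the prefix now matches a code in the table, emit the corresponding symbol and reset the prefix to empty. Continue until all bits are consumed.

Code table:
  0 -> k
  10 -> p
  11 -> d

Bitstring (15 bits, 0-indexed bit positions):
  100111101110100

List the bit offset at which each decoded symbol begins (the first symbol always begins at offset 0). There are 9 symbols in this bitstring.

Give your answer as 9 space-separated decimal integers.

Bit 0: prefix='1' (no match yet)
Bit 1: prefix='10' -> emit 'p', reset
Bit 2: prefix='0' -> emit 'k', reset
Bit 3: prefix='1' (no match yet)
Bit 4: prefix='11' -> emit 'd', reset
Bit 5: prefix='1' (no match yet)
Bit 6: prefix='11' -> emit 'd', reset
Bit 7: prefix='0' -> emit 'k', reset
Bit 8: prefix='1' (no match yet)
Bit 9: prefix='11' -> emit 'd', reset
Bit 10: prefix='1' (no match yet)
Bit 11: prefix='10' -> emit 'p', reset
Bit 12: prefix='1' (no match yet)
Bit 13: prefix='10' -> emit 'p', reset
Bit 14: prefix='0' -> emit 'k', reset

Answer: 0 2 3 5 7 8 10 12 14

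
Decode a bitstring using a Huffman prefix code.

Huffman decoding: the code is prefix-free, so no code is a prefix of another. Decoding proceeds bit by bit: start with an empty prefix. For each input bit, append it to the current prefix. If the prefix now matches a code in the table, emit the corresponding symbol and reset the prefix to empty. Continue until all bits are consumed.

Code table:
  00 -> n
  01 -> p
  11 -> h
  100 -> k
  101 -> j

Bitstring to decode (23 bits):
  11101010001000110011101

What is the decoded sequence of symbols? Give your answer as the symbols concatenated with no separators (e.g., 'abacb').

Bit 0: prefix='1' (no match yet)
Bit 1: prefix='11' -> emit 'h', reset
Bit 2: prefix='1' (no match yet)
Bit 3: prefix='10' (no match yet)
Bit 4: prefix='101' -> emit 'j', reset
Bit 5: prefix='0' (no match yet)
Bit 6: prefix='01' -> emit 'p', reset
Bit 7: prefix='0' (no match yet)
Bit 8: prefix='00' -> emit 'n', reset
Bit 9: prefix='0' (no match yet)
Bit 10: prefix='01' -> emit 'p', reset
Bit 11: prefix='0' (no match yet)
Bit 12: prefix='00' -> emit 'n', reset
Bit 13: prefix='0' (no match yet)
Bit 14: prefix='01' -> emit 'p', reset
Bit 15: prefix='1' (no match yet)
Bit 16: prefix='10' (no match yet)
Bit 17: prefix='100' -> emit 'k', reset
Bit 18: prefix='1' (no match yet)
Bit 19: prefix='11' -> emit 'h', reset
Bit 20: prefix='1' (no match yet)
Bit 21: prefix='10' (no match yet)
Bit 22: prefix='101' -> emit 'j', reset

Answer: hjpnpnpkhj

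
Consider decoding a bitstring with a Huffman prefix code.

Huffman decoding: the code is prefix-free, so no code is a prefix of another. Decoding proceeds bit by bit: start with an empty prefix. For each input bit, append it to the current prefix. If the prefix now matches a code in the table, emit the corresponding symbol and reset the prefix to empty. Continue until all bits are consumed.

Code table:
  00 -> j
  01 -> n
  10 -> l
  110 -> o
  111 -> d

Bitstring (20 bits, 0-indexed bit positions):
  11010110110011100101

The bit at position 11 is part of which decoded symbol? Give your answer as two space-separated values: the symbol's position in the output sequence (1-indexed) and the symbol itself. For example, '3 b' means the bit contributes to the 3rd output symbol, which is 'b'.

Bit 0: prefix='1' (no match yet)
Bit 1: prefix='11' (no match yet)
Bit 2: prefix='110' -> emit 'o', reset
Bit 3: prefix='1' (no match yet)
Bit 4: prefix='10' -> emit 'l', reset
Bit 5: prefix='1' (no match yet)
Bit 6: prefix='11' (no match yet)
Bit 7: prefix='110' -> emit 'o', reset
Bit 8: prefix='1' (no match yet)
Bit 9: prefix='11' (no match yet)
Bit 10: prefix='110' -> emit 'o', reset
Bit 11: prefix='0' (no match yet)
Bit 12: prefix='01' -> emit 'n', reset
Bit 13: prefix='1' (no match yet)
Bit 14: prefix='11' (no match yet)
Bit 15: prefix='110' -> emit 'o', reset

Answer: 5 n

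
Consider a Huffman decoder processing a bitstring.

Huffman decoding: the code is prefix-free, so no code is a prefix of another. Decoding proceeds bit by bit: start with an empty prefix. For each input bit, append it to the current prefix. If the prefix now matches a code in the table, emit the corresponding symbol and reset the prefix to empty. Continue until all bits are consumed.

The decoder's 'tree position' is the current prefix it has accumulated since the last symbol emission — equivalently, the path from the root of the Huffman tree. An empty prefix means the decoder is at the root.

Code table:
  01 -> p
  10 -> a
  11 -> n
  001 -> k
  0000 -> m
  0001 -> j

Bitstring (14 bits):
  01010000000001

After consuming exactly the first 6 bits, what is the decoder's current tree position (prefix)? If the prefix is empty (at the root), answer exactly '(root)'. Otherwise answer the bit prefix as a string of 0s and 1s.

Bit 0: prefix='0' (no match yet)
Bit 1: prefix='01' -> emit 'p', reset
Bit 2: prefix='0' (no match yet)
Bit 3: prefix='01' -> emit 'p', reset
Bit 4: prefix='0' (no match yet)
Bit 5: prefix='00' (no match yet)

Answer: 00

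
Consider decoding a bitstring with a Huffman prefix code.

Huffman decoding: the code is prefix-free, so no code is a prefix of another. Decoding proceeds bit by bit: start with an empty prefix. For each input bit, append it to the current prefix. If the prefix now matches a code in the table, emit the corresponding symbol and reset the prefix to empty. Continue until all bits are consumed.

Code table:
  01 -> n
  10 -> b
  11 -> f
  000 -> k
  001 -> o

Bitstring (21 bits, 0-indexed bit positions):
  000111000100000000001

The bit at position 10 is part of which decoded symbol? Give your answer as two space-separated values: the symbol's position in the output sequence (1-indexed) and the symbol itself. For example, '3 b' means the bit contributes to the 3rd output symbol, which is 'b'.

Bit 0: prefix='0' (no match yet)
Bit 1: prefix='00' (no match yet)
Bit 2: prefix='000' -> emit 'k', reset
Bit 3: prefix='1' (no match yet)
Bit 4: prefix='11' -> emit 'f', reset
Bit 5: prefix='1' (no match yet)
Bit 6: prefix='10' -> emit 'b', reset
Bit 7: prefix='0' (no match yet)
Bit 8: prefix='00' (no match yet)
Bit 9: prefix='001' -> emit 'o', reset
Bit 10: prefix='0' (no match yet)
Bit 11: prefix='00' (no match yet)
Bit 12: prefix='000' -> emit 'k', reset
Bit 13: prefix='0' (no match yet)
Bit 14: prefix='00' (no match yet)

Answer: 5 k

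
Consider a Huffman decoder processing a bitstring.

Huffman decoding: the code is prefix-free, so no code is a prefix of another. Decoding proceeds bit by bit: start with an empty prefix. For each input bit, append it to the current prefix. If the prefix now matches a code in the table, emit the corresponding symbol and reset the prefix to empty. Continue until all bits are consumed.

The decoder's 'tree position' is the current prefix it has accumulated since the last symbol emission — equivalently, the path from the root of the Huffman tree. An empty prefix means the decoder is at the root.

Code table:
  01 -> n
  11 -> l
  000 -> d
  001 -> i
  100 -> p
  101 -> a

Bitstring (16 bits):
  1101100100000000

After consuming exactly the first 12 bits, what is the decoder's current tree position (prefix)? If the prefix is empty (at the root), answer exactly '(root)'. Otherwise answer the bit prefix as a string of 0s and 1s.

Bit 0: prefix='1' (no match yet)
Bit 1: prefix='11' -> emit 'l', reset
Bit 2: prefix='0' (no match yet)
Bit 3: prefix='01' -> emit 'n', reset
Bit 4: prefix='1' (no match yet)
Bit 5: prefix='10' (no match yet)
Bit 6: prefix='100' -> emit 'p', reset
Bit 7: prefix='1' (no match yet)
Bit 8: prefix='10' (no match yet)
Bit 9: prefix='100' -> emit 'p', reset
Bit 10: prefix='0' (no match yet)
Bit 11: prefix='00' (no match yet)

Answer: 00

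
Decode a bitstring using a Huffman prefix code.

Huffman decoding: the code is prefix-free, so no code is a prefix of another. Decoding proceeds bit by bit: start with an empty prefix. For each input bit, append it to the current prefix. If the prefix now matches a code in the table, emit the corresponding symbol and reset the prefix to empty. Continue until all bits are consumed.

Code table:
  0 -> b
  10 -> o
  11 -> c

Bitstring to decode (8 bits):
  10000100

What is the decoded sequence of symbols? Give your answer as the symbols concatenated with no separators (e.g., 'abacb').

Bit 0: prefix='1' (no match yet)
Bit 1: prefix='10' -> emit 'o', reset
Bit 2: prefix='0' -> emit 'b', reset
Bit 3: prefix='0' -> emit 'b', reset
Bit 4: prefix='0' -> emit 'b', reset
Bit 5: prefix='1' (no match yet)
Bit 6: prefix='10' -> emit 'o', reset
Bit 7: prefix='0' -> emit 'b', reset

Answer: obbbob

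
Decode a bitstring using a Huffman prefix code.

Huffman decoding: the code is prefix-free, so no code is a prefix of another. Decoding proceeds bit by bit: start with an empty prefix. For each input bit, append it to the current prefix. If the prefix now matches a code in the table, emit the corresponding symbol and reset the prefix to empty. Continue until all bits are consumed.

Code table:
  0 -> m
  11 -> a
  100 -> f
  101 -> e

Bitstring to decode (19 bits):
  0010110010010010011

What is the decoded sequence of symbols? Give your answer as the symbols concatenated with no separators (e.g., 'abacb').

Bit 0: prefix='0' -> emit 'm', reset
Bit 1: prefix='0' -> emit 'm', reset
Bit 2: prefix='1' (no match yet)
Bit 3: prefix='10' (no match yet)
Bit 4: prefix='101' -> emit 'e', reset
Bit 5: prefix='1' (no match yet)
Bit 6: prefix='10' (no match yet)
Bit 7: prefix='100' -> emit 'f', reset
Bit 8: prefix='1' (no match yet)
Bit 9: prefix='10' (no match yet)
Bit 10: prefix='100' -> emit 'f', reset
Bit 11: prefix='1' (no match yet)
Bit 12: prefix='10' (no match yet)
Bit 13: prefix='100' -> emit 'f', reset
Bit 14: prefix='1' (no match yet)
Bit 15: prefix='10' (no match yet)
Bit 16: prefix='100' -> emit 'f', reset
Bit 17: prefix='1' (no match yet)
Bit 18: prefix='11' -> emit 'a', reset

Answer: mmeffffa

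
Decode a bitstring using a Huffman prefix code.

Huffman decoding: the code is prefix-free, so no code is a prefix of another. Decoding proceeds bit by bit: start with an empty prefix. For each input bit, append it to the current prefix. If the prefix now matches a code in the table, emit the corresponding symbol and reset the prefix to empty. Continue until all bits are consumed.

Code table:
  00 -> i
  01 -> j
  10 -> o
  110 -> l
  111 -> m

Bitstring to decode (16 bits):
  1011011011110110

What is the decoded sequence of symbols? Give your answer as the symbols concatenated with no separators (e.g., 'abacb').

Bit 0: prefix='1' (no match yet)
Bit 1: prefix='10' -> emit 'o', reset
Bit 2: prefix='1' (no match yet)
Bit 3: prefix='11' (no match yet)
Bit 4: prefix='110' -> emit 'l', reset
Bit 5: prefix='1' (no match yet)
Bit 6: prefix='11' (no match yet)
Bit 7: prefix='110' -> emit 'l', reset
Bit 8: prefix='1' (no match yet)
Bit 9: prefix='11' (no match yet)
Bit 10: prefix='111' -> emit 'm', reset
Bit 11: prefix='1' (no match yet)
Bit 12: prefix='10' -> emit 'o', reset
Bit 13: prefix='1' (no match yet)
Bit 14: prefix='11' (no match yet)
Bit 15: prefix='110' -> emit 'l', reset

Answer: ollmol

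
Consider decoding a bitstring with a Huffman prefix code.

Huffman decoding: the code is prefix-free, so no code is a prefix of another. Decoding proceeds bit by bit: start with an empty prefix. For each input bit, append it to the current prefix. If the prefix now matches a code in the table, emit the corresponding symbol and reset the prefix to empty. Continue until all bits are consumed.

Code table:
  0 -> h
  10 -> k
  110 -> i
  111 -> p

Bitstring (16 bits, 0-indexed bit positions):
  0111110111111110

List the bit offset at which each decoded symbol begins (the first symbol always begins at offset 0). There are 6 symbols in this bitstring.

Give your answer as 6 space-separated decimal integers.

Bit 0: prefix='0' -> emit 'h', reset
Bit 1: prefix='1' (no match yet)
Bit 2: prefix='11' (no match yet)
Bit 3: prefix='111' -> emit 'p', reset
Bit 4: prefix='1' (no match yet)
Bit 5: prefix='11' (no match yet)
Bit 6: prefix='110' -> emit 'i', reset
Bit 7: prefix='1' (no match yet)
Bit 8: prefix='11' (no match yet)
Bit 9: prefix='111' -> emit 'p', reset
Bit 10: prefix='1' (no match yet)
Bit 11: prefix='11' (no match yet)
Bit 12: prefix='111' -> emit 'p', reset
Bit 13: prefix='1' (no match yet)
Bit 14: prefix='11' (no match yet)
Bit 15: prefix='110' -> emit 'i', reset

Answer: 0 1 4 7 10 13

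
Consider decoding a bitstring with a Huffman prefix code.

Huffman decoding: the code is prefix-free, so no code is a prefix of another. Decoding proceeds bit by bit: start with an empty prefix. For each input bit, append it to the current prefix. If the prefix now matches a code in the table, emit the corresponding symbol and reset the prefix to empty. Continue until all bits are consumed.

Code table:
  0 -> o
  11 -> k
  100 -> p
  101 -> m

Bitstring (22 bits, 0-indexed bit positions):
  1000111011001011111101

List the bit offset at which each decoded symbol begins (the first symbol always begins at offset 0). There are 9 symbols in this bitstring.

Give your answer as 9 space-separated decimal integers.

Bit 0: prefix='1' (no match yet)
Bit 1: prefix='10' (no match yet)
Bit 2: prefix='100' -> emit 'p', reset
Bit 3: prefix='0' -> emit 'o', reset
Bit 4: prefix='1' (no match yet)
Bit 5: prefix='11' -> emit 'k', reset
Bit 6: prefix='1' (no match yet)
Bit 7: prefix='10' (no match yet)
Bit 8: prefix='101' -> emit 'm', reset
Bit 9: prefix='1' (no match yet)
Bit 10: prefix='10' (no match yet)
Bit 11: prefix='100' -> emit 'p', reset
Bit 12: prefix='1' (no match yet)
Bit 13: prefix='10' (no match yet)
Bit 14: prefix='101' -> emit 'm', reset
Bit 15: prefix='1' (no match yet)
Bit 16: prefix='11' -> emit 'k', reset
Bit 17: prefix='1' (no match yet)
Bit 18: prefix='11' -> emit 'k', reset
Bit 19: prefix='1' (no match yet)
Bit 20: prefix='10' (no match yet)
Bit 21: prefix='101' -> emit 'm', reset

Answer: 0 3 4 6 9 12 15 17 19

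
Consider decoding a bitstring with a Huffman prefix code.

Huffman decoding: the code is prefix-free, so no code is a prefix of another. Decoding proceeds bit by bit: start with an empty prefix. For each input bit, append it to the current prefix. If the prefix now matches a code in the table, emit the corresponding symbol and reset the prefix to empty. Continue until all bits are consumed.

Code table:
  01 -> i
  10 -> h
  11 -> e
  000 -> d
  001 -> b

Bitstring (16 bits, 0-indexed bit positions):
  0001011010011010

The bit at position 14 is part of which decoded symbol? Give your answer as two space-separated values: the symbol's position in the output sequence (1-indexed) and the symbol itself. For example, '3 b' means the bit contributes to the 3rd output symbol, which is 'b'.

Answer: 7 h

Derivation:
Bit 0: prefix='0' (no match yet)
Bit 1: prefix='00' (no match yet)
Bit 2: prefix='000' -> emit 'd', reset
Bit 3: prefix='1' (no match yet)
Bit 4: prefix='10' -> emit 'h', reset
Bit 5: prefix='1' (no match yet)
Bit 6: prefix='11' -> emit 'e', reset
Bit 7: prefix='0' (no match yet)
Bit 8: prefix='01' -> emit 'i', reset
Bit 9: prefix='0' (no match yet)
Bit 10: prefix='00' (no match yet)
Bit 11: prefix='001' -> emit 'b', reset
Bit 12: prefix='1' (no match yet)
Bit 13: prefix='10' -> emit 'h', reset
Bit 14: prefix='1' (no match yet)
Bit 15: prefix='10' -> emit 'h', reset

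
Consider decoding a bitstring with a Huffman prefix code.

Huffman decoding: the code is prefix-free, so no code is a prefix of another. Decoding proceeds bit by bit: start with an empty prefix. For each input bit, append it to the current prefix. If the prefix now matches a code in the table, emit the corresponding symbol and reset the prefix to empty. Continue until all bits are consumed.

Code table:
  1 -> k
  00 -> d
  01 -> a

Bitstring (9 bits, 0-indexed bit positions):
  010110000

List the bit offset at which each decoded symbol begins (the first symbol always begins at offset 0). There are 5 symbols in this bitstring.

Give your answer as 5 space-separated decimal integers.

Answer: 0 2 4 5 7

Derivation:
Bit 0: prefix='0' (no match yet)
Bit 1: prefix='01' -> emit 'a', reset
Bit 2: prefix='0' (no match yet)
Bit 3: prefix='01' -> emit 'a', reset
Bit 4: prefix='1' -> emit 'k', reset
Bit 5: prefix='0' (no match yet)
Bit 6: prefix='00' -> emit 'd', reset
Bit 7: prefix='0' (no match yet)
Bit 8: prefix='00' -> emit 'd', reset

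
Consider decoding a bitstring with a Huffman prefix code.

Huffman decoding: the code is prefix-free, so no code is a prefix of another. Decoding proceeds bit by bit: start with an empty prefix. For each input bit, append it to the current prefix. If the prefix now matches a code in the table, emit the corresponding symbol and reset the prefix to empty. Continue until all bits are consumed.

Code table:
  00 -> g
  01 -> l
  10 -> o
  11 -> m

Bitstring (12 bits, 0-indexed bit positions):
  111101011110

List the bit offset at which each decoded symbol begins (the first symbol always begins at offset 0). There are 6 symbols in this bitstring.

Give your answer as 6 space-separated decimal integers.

Bit 0: prefix='1' (no match yet)
Bit 1: prefix='11' -> emit 'm', reset
Bit 2: prefix='1' (no match yet)
Bit 3: prefix='11' -> emit 'm', reset
Bit 4: prefix='0' (no match yet)
Bit 5: prefix='01' -> emit 'l', reset
Bit 6: prefix='0' (no match yet)
Bit 7: prefix='01' -> emit 'l', reset
Bit 8: prefix='1' (no match yet)
Bit 9: prefix='11' -> emit 'm', reset
Bit 10: prefix='1' (no match yet)
Bit 11: prefix='10' -> emit 'o', reset

Answer: 0 2 4 6 8 10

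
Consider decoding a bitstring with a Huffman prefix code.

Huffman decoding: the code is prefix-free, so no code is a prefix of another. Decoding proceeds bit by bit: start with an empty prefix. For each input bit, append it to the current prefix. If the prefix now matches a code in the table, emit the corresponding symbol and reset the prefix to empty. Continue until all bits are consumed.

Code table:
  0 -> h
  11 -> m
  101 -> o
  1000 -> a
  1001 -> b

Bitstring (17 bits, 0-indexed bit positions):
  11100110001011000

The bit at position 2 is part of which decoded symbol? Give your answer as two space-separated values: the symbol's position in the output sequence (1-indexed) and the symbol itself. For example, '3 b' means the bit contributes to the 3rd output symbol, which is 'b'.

Answer: 2 b

Derivation:
Bit 0: prefix='1' (no match yet)
Bit 1: prefix='11' -> emit 'm', reset
Bit 2: prefix='1' (no match yet)
Bit 3: prefix='10' (no match yet)
Bit 4: prefix='100' (no match yet)
Bit 5: prefix='1001' -> emit 'b', reset
Bit 6: prefix='1' (no match yet)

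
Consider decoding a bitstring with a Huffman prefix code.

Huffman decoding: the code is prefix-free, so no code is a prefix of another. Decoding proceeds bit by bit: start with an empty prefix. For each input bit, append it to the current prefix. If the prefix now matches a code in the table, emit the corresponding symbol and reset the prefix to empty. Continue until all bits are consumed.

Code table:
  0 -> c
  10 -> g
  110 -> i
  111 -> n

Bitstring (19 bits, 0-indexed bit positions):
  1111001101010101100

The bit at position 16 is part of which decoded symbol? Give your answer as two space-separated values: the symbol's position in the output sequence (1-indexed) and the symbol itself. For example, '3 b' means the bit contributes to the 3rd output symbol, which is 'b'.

Bit 0: prefix='1' (no match yet)
Bit 1: prefix='11' (no match yet)
Bit 2: prefix='111' -> emit 'n', reset
Bit 3: prefix='1' (no match yet)
Bit 4: prefix='10' -> emit 'g', reset
Bit 5: prefix='0' -> emit 'c', reset
Bit 6: prefix='1' (no match yet)
Bit 7: prefix='11' (no match yet)
Bit 8: prefix='110' -> emit 'i', reset
Bit 9: prefix='1' (no match yet)
Bit 10: prefix='10' -> emit 'g', reset
Bit 11: prefix='1' (no match yet)
Bit 12: prefix='10' -> emit 'g', reset
Bit 13: prefix='1' (no match yet)
Bit 14: prefix='10' -> emit 'g', reset
Bit 15: prefix='1' (no match yet)
Bit 16: prefix='11' (no match yet)
Bit 17: prefix='110' -> emit 'i', reset
Bit 18: prefix='0' -> emit 'c', reset

Answer: 8 i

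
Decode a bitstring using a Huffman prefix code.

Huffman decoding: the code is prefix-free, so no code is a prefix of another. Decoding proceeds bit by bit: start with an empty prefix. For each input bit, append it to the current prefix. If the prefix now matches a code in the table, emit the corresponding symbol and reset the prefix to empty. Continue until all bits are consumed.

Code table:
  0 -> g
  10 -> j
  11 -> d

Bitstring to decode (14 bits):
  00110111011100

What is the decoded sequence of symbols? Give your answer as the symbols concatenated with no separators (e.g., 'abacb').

Answer: ggdgdjdjg

Derivation:
Bit 0: prefix='0' -> emit 'g', reset
Bit 1: prefix='0' -> emit 'g', reset
Bit 2: prefix='1' (no match yet)
Bit 3: prefix='11' -> emit 'd', reset
Bit 4: prefix='0' -> emit 'g', reset
Bit 5: prefix='1' (no match yet)
Bit 6: prefix='11' -> emit 'd', reset
Bit 7: prefix='1' (no match yet)
Bit 8: prefix='10' -> emit 'j', reset
Bit 9: prefix='1' (no match yet)
Bit 10: prefix='11' -> emit 'd', reset
Bit 11: prefix='1' (no match yet)
Bit 12: prefix='10' -> emit 'j', reset
Bit 13: prefix='0' -> emit 'g', reset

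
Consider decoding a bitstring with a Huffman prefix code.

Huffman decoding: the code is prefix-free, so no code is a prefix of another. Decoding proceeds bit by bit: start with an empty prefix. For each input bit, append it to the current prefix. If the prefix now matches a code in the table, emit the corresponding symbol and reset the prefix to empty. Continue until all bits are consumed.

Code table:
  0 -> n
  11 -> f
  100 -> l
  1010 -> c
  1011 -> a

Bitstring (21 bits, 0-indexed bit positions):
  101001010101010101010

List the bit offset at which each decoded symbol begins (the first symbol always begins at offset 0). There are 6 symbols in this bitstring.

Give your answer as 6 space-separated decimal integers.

Bit 0: prefix='1' (no match yet)
Bit 1: prefix='10' (no match yet)
Bit 2: prefix='101' (no match yet)
Bit 3: prefix='1010' -> emit 'c', reset
Bit 4: prefix='0' -> emit 'n', reset
Bit 5: prefix='1' (no match yet)
Bit 6: prefix='10' (no match yet)
Bit 7: prefix='101' (no match yet)
Bit 8: prefix='1010' -> emit 'c', reset
Bit 9: prefix='1' (no match yet)
Bit 10: prefix='10' (no match yet)
Bit 11: prefix='101' (no match yet)
Bit 12: prefix='1010' -> emit 'c', reset
Bit 13: prefix='1' (no match yet)
Bit 14: prefix='10' (no match yet)
Bit 15: prefix='101' (no match yet)
Bit 16: prefix='1010' -> emit 'c', reset
Bit 17: prefix='1' (no match yet)
Bit 18: prefix='10' (no match yet)
Bit 19: prefix='101' (no match yet)
Bit 20: prefix='1010' -> emit 'c', reset

Answer: 0 4 5 9 13 17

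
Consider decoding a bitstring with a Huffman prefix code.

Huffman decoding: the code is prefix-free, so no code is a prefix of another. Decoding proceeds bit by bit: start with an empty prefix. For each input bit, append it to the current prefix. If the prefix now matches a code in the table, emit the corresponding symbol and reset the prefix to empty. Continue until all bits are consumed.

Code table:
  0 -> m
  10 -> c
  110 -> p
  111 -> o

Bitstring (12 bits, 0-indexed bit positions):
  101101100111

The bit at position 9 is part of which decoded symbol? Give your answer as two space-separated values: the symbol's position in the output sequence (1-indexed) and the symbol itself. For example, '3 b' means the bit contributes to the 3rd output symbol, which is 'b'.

Answer: 5 o

Derivation:
Bit 0: prefix='1' (no match yet)
Bit 1: prefix='10' -> emit 'c', reset
Bit 2: prefix='1' (no match yet)
Bit 3: prefix='11' (no match yet)
Bit 4: prefix='110' -> emit 'p', reset
Bit 5: prefix='1' (no match yet)
Bit 6: prefix='11' (no match yet)
Bit 7: prefix='110' -> emit 'p', reset
Bit 8: prefix='0' -> emit 'm', reset
Bit 9: prefix='1' (no match yet)
Bit 10: prefix='11' (no match yet)
Bit 11: prefix='111' -> emit 'o', reset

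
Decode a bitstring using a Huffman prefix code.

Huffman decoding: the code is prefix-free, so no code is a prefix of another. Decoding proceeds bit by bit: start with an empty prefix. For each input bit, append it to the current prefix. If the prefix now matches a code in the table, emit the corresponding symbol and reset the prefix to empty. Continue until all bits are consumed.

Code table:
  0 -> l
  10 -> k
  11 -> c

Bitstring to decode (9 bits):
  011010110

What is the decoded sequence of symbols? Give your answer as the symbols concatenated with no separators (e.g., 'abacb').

Bit 0: prefix='0' -> emit 'l', reset
Bit 1: prefix='1' (no match yet)
Bit 2: prefix='11' -> emit 'c', reset
Bit 3: prefix='0' -> emit 'l', reset
Bit 4: prefix='1' (no match yet)
Bit 5: prefix='10' -> emit 'k', reset
Bit 6: prefix='1' (no match yet)
Bit 7: prefix='11' -> emit 'c', reset
Bit 8: prefix='0' -> emit 'l', reset

Answer: lclkcl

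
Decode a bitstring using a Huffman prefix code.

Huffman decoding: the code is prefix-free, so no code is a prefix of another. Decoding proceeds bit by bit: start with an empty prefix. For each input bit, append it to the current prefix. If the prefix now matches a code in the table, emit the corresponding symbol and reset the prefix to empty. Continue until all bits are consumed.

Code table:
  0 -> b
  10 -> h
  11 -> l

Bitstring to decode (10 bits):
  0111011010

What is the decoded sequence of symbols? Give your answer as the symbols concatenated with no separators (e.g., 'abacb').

Bit 0: prefix='0' -> emit 'b', reset
Bit 1: prefix='1' (no match yet)
Bit 2: prefix='11' -> emit 'l', reset
Bit 3: prefix='1' (no match yet)
Bit 4: prefix='10' -> emit 'h', reset
Bit 5: prefix='1' (no match yet)
Bit 6: prefix='11' -> emit 'l', reset
Bit 7: prefix='0' -> emit 'b', reset
Bit 8: prefix='1' (no match yet)
Bit 9: prefix='10' -> emit 'h', reset

Answer: blhlbh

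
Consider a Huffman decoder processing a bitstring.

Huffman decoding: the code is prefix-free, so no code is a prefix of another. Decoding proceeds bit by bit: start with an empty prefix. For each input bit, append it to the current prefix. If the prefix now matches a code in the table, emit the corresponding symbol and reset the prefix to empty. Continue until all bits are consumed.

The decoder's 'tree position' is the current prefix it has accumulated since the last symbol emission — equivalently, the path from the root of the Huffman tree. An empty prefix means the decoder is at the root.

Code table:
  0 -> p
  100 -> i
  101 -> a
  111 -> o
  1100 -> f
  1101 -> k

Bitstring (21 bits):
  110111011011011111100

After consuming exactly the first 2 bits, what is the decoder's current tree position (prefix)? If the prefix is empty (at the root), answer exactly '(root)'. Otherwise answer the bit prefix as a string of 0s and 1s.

Answer: 11

Derivation:
Bit 0: prefix='1' (no match yet)
Bit 1: prefix='11' (no match yet)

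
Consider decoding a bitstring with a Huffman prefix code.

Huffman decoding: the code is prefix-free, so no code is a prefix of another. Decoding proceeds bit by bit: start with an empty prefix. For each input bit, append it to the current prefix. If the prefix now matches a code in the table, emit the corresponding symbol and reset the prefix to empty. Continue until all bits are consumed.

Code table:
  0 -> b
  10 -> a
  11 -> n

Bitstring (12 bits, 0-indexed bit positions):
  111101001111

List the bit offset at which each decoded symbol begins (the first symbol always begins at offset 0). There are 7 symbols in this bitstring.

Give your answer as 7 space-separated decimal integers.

Bit 0: prefix='1' (no match yet)
Bit 1: prefix='11' -> emit 'n', reset
Bit 2: prefix='1' (no match yet)
Bit 3: prefix='11' -> emit 'n', reset
Bit 4: prefix='0' -> emit 'b', reset
Bit 5: prefix='1' (no match yet)
Bit 6: prefix='10' -> emit 'a', reset
Bit 7: prefix='0' -> emit 'b', reset
Bit 8: prefix='1' (no match yet)
Bit 9: prefix='11' -> emit 'n', reset
Bit 10: prefix='1' (no match yet)
Bit 11: prefix='11' -> emit 'n', reset

Answer: 0 2 4 5 7 8 10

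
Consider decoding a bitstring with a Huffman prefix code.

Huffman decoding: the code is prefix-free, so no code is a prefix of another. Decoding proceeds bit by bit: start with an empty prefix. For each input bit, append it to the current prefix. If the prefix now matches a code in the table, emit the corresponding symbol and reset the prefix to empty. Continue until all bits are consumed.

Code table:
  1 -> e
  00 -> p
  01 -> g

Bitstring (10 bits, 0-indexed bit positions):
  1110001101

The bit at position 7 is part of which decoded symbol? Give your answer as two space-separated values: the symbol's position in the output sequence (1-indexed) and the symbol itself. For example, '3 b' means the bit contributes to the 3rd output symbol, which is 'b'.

Bit 0: prefix='1' -> emit 'e', reset
Bit 1: prefix='1' -> emit 'e', reset
Bit 2: prefix='1' -> emit 'e', reset
Bit 3: prefix='0' (no match yet)
Bit 4: prefix='00' -> emit 'p', reset
Bit 5: prefix='0' (no match yet)
Bit 6: prefix='01' -> emit 'g', reset
Bit 7: prefix='1' -> emit 'e', reset
Bit 8: prefix='0' (no match yet)
Bit 9: prefix='01' -> emit 'g', reset

Answer: 6 e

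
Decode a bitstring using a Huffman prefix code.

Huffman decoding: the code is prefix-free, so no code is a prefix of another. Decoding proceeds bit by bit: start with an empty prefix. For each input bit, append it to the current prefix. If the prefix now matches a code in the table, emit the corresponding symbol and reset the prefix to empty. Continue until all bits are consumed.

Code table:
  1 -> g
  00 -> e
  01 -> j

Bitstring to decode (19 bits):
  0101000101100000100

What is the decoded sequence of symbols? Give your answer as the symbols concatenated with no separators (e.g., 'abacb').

Answer: jjejjgeeje

Derivation:
Bit 0: prefix='0' (no match yet)
Bit 1: prefix='01' -> emit 'j', reset
Bit 2: prefix='0' (no match yet)
Bit 3: prefix='01' -> emit 'j', reset
Bit 4: prefix='0' (no match yet)
Bit 5: prefix='00' -> emit 'e', reset
Bit 6: prefix='0' (no match yet)
Bit 7: prefix='01' -> emit 'j', reset
Bit 8: prefix='0' (no match yet)
Bit 9: prefix='01' -> emit 'j', reset
Bit 10: prefix='1' -> emit 'g', reset
Bit 11: prefix='0' (no match yet)
Bit 12: prefix='00' -> emit 'e', reset
Bit 13: prefix='0' (no match yet)
Bit 14: prefix='00' -> emit 'e', reset
Bit 15: prefix='0' (no match yet)
Bit 16: prefix='01' -> emit 'j', reset
Bit 17: prefix='0' (no match yet)
Bit 18: prefix='00' -> emit 'e', reset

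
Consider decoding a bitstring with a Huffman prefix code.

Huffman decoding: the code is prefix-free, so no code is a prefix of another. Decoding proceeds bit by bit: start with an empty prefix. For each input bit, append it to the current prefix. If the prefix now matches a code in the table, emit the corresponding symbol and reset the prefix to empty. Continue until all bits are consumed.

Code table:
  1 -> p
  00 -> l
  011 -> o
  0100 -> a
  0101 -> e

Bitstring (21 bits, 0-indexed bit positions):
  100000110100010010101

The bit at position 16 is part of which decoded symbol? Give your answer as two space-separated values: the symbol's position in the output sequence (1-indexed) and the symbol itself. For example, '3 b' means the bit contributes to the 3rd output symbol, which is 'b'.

Bit 0: prefix='1' -> emit 'p', reset
Bit 1: prefix='0' (no match yet)
Bit 2: prefix='00' -> emit 'l', reset
Bit 3: prefix='0' (no match yet)
Bit 4: prefix='00' -> emit 'l', reset
Bit 5: prefix='0' (no match yet)
Bit 6: prefix='01' (no match yet)
Bit 7: prefix='011' -> emit 'o', reset
Bit 8: prefix='0' (no match yet)
Bit 9: prefix='01' (no match yet)
Bit 10: prefix='010' (no match yet)
Bit 11: prefix='0100' -> emit 'a', reset
Bit 12: prefix='0' (no match yet)
Bit 13: prefix='01' (no match yet)
Bit 14: prefix='010' (no match yet)
Bit 15: prefix='0100' -> emit 'a', reset
Bit 16: prefix='1' -> emit 'p', reset
Bit 17: prefix='0' (no match yet)
Bit 18: prefix='01' (no match yet)
Bit 19: prefix='010' (no match yet)
Bit 20: prefix='0101' -> emit 'e', reset

Answer: 7 p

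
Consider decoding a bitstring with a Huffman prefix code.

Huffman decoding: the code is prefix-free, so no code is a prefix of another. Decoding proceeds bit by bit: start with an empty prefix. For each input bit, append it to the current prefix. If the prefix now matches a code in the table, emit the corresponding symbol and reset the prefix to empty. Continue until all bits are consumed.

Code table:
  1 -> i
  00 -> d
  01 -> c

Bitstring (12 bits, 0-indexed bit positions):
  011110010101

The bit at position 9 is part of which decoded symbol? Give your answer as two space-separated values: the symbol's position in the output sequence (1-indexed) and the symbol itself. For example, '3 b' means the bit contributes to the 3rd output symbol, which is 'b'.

Bit 0: prefix='0' (no match yet)
Bit 1: prefix='01' -> emit 'c', reset
Bit 2: prefix='1' -> emit 'i', reset
Bit 3: prefix='1' -> emit 'i', reset
Bit 4: prefix='1' -> emit 'i', reset
Bit 5: prefix='0' (no match yet)
Bit 6: prefix='00' -> emit 'd', reset
Bit 7: prefix='1' -> emit 'i', reset
Bit 8: prefix='0' (no match yet)
Bit 9: prefix='01' -> emit 'c', reset
Bit 10: prefix='0' (no match yet)
Bit 11: prefix='01' -> emit 'c', reset

Answer: 7 c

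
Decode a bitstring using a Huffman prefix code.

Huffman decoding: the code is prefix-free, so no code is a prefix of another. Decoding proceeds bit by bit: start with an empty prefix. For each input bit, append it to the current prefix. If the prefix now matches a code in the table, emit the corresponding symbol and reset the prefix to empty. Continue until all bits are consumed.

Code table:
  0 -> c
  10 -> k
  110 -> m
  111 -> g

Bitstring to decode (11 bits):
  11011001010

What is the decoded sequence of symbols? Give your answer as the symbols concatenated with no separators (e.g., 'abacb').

Bit 0: prefix='1' (no match yet)
Bit 1: prefix='11' (no match yet)
Bit 2: prefix='110' -> emit 'm', reset
Bit 3: prefix='1' (no match yet)
Bit 4: prefix='11' (no match yet)
Bit 5: prefix='110' -> emit 'm', reset
Bit 6: prefix='0' -> emit 'c', reset
Bit 7: prefix='1' (no match yet)
Bit 8: prefix='10' -> emit 'k', reset
Bit 9: prefix='1' (no match yet)
Bit 10: prefix='10' -> emit 'k', reset

Answer: mmckk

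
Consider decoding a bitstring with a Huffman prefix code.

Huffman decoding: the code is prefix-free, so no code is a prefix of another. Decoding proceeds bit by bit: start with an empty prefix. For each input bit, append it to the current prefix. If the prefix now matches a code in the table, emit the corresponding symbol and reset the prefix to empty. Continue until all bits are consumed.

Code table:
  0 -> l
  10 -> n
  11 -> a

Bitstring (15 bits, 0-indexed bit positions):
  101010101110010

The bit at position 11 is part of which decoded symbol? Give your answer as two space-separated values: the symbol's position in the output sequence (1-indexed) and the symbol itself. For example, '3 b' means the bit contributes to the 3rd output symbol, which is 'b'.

Bit 0: prefix='1' (no match yet)
Bit 1: prefix='10' -> emit 'n', reset
Bit 2: prefix='1' (no match yet)
Bit 3: prefix='10' -> emit 'n', reset
Bit 4: prefix='1' (no match yet)
Bit 5: prefix='10' -> emit 'n', reset
Bit 6: prefix='1' (no match yet)
Bit 7: prefix='10' -> emit 'n', reset
Bit 8: prefix='1' (no match yet)
Bit 9: prefix='11' -> emit 'a', reset
Bit 10: prefix='1' (no match yet)
Bit 11: prefix='10' -> emit 'n', reset
Bit 12: prefix='0' -> emit 'l', reset
Bit 13: prefix='1' (no match yet)
Bit 14: prefix='10' -> emit 'n', reset

Answer: 6 n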